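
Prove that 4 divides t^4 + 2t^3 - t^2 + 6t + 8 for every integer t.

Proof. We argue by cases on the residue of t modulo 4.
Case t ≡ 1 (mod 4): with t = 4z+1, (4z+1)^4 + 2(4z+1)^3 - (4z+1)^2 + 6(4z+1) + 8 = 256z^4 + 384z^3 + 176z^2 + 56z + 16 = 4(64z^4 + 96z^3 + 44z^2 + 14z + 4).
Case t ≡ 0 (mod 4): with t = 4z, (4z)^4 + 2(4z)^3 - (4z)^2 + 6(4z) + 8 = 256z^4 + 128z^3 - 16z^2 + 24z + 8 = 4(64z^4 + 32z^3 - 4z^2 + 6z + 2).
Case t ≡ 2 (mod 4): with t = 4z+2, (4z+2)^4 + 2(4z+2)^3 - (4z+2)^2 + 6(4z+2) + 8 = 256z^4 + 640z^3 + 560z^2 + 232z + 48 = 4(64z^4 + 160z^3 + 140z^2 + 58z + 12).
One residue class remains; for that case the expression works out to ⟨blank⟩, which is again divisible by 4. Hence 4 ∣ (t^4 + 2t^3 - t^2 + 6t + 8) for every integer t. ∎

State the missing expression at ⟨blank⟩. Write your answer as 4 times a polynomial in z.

Only t ≡ 3 (mod 4) is unaccounted for. Put t = 4z+3:
(4z+3)^4 + 2(4z+3)^3 - (4z+3)^2 + 6(4z+3) + 8 expands to 256z^4 + 896z^3 + 1136z^2 + 648z + 152,
and factoring out 4 leaves 4(64z^4 + 224z^3 + 284z^2 + 162z + 38).

4(64z^4 + 224z^3 + 284z^2 + 162z + 38)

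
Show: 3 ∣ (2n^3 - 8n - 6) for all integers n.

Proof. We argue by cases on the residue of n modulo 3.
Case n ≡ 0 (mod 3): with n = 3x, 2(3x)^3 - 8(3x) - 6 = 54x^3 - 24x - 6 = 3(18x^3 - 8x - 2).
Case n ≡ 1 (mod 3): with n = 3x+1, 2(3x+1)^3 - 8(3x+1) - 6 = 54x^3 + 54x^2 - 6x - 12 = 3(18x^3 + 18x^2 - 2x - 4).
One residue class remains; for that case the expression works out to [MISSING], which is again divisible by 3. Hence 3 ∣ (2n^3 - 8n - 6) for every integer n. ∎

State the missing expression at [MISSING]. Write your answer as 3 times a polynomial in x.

3(18x^3 + 36x^2 + 16x - 2)

Only n ≡ 2 (mod 3) is unaccounted for. Put n = 3x+2:
2(3x+2)^3 - 8(3x+2) - 6 expands to 54x^3 + 108x^2 + 48x - 6,
and factoring out 3 leaves 3(18x^3 + 36x^2 + 16x - 2).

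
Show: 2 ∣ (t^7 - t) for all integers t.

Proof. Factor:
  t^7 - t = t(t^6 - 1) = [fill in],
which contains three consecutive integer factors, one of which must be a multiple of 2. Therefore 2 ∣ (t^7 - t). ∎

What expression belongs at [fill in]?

t^6 - 1 = (t^2 - 1)(t^4 + t^2 + 1), and t^2 - 1 = (t-1)(t+1).
So t(t^6 - 1) = (t - 1)t(t + 1)(t^4 + t^2 + 1).

(t - 1)t(t + 1)(t^4 + t^2 + 1)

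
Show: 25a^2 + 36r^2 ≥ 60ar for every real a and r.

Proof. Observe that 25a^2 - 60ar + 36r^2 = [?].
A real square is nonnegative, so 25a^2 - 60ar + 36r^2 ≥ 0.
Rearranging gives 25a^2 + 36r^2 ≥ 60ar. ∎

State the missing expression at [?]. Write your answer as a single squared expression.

25a^2 - 60ar + 36r^2 is a perfect-square trinomial: the outer terms are (5a)^2 and (6r)^2, and the cross term is -2·5a·6r.
So 25a^2 - 60ar + 36r^2 = (5a - 6r)^2 ≥ 0.

(5a - 6r)^2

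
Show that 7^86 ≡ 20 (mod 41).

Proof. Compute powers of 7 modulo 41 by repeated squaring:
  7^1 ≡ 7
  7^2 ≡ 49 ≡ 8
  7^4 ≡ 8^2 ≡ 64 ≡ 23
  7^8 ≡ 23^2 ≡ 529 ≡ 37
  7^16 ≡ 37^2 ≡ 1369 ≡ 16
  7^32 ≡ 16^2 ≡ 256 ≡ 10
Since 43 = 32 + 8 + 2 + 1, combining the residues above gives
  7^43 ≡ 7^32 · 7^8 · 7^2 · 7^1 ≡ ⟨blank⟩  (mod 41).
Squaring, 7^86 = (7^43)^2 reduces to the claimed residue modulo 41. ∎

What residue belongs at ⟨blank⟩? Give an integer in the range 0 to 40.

7^32 · 7^8 · 7^2 · 7^1 ≡ 10 · 37 · 8 · 7 = 20720.
20720 mod 41 = 15, so 7^43 ≡ 15 (mod 41).

15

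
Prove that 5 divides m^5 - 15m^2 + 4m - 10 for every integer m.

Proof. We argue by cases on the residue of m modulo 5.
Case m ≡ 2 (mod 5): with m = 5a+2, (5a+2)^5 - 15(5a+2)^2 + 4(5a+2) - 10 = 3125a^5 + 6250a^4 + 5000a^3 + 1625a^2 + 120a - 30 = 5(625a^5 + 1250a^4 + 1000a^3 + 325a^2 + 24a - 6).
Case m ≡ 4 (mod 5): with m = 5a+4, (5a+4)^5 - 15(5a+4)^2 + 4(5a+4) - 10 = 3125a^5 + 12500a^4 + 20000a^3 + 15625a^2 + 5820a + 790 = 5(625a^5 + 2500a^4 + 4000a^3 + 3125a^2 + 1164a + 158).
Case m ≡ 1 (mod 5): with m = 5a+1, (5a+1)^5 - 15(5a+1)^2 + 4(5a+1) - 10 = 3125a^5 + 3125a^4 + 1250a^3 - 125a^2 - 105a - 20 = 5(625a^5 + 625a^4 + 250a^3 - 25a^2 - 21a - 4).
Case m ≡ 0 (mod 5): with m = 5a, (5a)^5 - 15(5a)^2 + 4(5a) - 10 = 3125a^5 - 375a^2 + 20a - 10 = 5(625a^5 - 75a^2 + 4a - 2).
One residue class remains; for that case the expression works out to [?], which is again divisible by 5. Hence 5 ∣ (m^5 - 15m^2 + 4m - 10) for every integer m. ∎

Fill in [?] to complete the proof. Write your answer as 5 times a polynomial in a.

The residues treated are {2, 4, 1, 0}, so the missing case is m ≡ 3 (mod 5); write m = 5a+3.
Then (5a+3)^5 - 15(5a+3)^2 + 4(5a+3) - 10 = 3125a^5 + 9375a^4 + 11250a^3 + 6375a^2 + 1595a + 110 = 5(625a^5 + 1875a^4 + 2250a^3 + 1275a^2 + 319a + 22).

5(625a^5 + 1875a^4 + 2250a^3 + 1275a^2 + 319a + 22)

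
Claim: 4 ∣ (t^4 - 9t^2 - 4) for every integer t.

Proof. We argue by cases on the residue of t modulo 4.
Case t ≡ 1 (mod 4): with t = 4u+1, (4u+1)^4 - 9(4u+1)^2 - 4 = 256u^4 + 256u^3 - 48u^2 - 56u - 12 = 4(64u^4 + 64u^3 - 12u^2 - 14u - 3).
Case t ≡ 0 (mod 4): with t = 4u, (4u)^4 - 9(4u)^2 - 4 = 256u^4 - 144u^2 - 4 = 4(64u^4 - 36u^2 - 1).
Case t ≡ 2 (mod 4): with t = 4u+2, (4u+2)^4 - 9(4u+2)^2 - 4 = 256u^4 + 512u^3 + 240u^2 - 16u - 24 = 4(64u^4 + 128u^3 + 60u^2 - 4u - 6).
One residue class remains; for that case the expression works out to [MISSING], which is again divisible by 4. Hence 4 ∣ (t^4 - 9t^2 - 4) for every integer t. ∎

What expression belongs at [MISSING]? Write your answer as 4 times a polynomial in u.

Only t ≡ 3 (mod 4) is unaccounted for. Put t = 4u+3:
(4u+3)^4 - 9(4u+3)^2 - 4 expands to 256u^4 + 768u^3 + 720u^2 + 216u - 4,
and factoring out 4 leaves 4(64u^4 + 192u^3 + 180u^2 + 54u - 1).

4(64u^4 + 192u^3 + 180u^2 + 54u - 1)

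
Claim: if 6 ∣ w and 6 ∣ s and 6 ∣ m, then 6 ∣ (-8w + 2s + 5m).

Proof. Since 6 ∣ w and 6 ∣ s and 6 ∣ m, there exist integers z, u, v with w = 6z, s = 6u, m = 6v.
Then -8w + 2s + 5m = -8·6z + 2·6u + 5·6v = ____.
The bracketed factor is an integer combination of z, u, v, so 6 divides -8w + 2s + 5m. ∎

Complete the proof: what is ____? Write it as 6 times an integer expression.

6(2u + 5v - 8z)

Each term has a factor of 6: -8·6z + 2·6u + 5·6v = 6·(2u + 5v - 8z).
Since 2u + 5v - 8z is an integer, 6 ∣ (-8w + 2s + 5m).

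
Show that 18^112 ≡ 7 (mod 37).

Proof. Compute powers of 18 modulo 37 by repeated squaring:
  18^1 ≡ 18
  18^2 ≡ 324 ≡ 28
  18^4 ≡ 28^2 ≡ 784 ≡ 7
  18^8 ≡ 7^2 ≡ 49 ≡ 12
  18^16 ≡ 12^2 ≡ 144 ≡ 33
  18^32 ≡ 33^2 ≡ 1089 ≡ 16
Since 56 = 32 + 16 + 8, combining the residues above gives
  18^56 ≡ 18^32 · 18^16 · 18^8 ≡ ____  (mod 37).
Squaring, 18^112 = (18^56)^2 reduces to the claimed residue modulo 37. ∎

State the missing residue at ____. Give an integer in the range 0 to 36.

9

18^32 · 18^16 · 18^8 ≡ 16 · 33 · 12 = 6336.
6336 mod 37 = 9, so 18^56 ≡ 9 (mod 37).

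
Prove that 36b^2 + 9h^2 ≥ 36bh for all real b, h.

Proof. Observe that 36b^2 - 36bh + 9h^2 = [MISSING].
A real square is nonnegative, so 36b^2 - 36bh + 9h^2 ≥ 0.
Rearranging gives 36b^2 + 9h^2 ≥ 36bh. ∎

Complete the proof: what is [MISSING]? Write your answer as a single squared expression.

36b^2 - 36bh + 9h^2 is a perfect-square trinomial: the outer terms are (6b)^2 and (3h)^2, and the cross term is -2·6b·3h.
So 36b^2 - 36bh + 9h^2 = (6b - 3h)^2 ≥ 0.

(6b - 3h)^2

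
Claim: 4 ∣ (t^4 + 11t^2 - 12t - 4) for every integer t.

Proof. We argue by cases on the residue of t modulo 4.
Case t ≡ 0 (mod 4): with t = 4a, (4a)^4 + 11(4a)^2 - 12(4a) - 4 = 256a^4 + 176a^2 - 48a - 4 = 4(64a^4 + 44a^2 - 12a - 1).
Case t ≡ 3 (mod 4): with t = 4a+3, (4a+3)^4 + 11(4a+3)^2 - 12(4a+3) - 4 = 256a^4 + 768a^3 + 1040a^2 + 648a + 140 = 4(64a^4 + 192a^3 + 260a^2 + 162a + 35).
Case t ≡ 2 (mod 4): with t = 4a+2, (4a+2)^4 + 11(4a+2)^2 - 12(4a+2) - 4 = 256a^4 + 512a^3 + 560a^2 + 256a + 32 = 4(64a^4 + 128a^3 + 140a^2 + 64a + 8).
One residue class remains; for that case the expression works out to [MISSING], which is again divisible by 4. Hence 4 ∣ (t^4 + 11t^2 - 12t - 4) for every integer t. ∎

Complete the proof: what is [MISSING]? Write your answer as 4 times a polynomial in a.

Only t ≡ 1 (mod 4) is unaccounted for. Put t = 4a+1:
(4a+1)^4 + 11(4a+1)^2 - 12(4a+1) - 4 expands to 256a^4 + 256a^3 + 272a^2 + 56a - 4,
and factoring out 4 leaves 4(64a^4 + 64a^3 + 68a^2 + 14a - 1).

4(64a^4 + 64a^3 + 68a^2 + 14a - 1)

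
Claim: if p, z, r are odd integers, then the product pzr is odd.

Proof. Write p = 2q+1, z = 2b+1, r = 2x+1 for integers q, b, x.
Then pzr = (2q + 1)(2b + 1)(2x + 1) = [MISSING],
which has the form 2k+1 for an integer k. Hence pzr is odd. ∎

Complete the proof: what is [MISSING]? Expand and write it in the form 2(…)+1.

(2q + 1)(2b + 1)(2x + 1) = 8bqx + 4bq + 4bx + 2b + 4qx + 2q + 2x + 1
= 2(4bqx + 2bq + 2bx + b + 2qx + q + x) + 1.
Since 4bqx + 2bq + 2bx + b + 2qx + q + x is an integer, the product is of the form 2k+1 for an integer k.

2(4bqx + 2bq + 2bx + b + 2qx + q + x) + 1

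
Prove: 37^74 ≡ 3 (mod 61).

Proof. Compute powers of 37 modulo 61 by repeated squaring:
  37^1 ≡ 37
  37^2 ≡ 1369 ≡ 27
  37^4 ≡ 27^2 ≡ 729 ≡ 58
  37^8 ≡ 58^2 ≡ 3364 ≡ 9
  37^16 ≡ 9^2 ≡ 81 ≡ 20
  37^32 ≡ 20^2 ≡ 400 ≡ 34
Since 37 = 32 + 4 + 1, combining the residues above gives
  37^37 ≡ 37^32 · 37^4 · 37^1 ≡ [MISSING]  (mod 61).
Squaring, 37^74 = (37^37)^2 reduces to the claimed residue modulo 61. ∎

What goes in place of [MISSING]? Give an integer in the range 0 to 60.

Multiply the listed residues: 34 · 58 · 37 = 1972 → 72964.
Reducing modulo 61: 72964 = 1196·61 + 8, so 37^37 ≡ 8.

8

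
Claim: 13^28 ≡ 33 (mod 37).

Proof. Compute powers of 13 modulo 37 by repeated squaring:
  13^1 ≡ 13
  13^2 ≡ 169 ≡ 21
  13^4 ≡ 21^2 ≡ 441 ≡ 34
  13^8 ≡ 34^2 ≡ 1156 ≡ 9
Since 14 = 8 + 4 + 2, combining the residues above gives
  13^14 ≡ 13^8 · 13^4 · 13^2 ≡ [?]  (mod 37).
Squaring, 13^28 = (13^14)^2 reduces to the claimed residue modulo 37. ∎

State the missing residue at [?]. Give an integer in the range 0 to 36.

Multiply the listed residues: 9 · 34 · 21 = 306 → 6426.
Reducing modulo 37: 6426 = 173·37 + 25, so 13^14 ≡ 25.

25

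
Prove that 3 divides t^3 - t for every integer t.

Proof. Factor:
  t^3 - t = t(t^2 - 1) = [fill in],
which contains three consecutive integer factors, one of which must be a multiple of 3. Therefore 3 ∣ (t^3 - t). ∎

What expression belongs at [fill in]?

(t - 1)t(t + 1)

t(t^2 - 1) = t(t - 1)(t + 1) = (t - 1)t(t + 1).
These three factors are consecutive integers, so their product is divisible by 3.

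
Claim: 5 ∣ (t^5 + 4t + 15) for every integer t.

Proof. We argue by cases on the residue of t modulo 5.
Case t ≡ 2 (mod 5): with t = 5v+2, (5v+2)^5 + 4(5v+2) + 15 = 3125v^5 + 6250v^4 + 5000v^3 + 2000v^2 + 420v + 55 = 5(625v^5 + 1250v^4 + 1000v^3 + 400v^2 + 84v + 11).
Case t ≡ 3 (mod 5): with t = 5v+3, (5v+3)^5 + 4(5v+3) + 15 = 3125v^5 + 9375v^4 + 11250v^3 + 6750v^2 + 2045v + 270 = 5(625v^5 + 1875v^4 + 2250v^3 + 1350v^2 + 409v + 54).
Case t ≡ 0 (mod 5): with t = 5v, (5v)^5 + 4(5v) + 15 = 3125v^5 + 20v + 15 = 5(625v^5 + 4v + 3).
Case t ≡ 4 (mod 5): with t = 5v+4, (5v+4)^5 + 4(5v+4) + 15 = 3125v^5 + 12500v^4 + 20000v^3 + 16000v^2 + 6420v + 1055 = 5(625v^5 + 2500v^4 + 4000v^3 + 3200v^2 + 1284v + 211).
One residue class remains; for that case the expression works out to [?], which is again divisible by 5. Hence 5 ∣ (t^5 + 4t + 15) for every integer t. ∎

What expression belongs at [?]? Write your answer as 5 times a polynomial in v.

5(625v^5 + 625v^4 + 250v^3 + 50v^2 + 9v + 4)

The residues treated are {2, 3, 0, 4}, so the missing case is t ≡ 1 (mod 5); write t = 5v+1.
Then (5v+1)^5 + 4(5v+1) + 15 = 3125v^5 + 3125v^4 + 1250v^3 + 250v^2 + 45v + 20 = 5(625v^5 + 625v^4 + 250v^3 + 50v^2 + 9v + 4).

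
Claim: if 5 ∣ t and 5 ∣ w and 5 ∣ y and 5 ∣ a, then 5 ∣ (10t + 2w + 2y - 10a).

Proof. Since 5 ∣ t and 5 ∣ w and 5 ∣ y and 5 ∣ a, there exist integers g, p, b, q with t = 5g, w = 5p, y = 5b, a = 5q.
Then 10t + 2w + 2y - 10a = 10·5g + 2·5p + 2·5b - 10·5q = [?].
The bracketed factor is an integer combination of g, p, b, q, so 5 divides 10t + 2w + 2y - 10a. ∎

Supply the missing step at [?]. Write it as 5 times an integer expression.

Pull the common 5 out of every term: 10·5g + 2·5p + 2·5b - 10·5q = 5(2b + 10g + 2p - 10q).
2b + 10g + 2p - 10q is an integer, which exhibits the divisibility.

5(2b + 10g + 2p - 10q)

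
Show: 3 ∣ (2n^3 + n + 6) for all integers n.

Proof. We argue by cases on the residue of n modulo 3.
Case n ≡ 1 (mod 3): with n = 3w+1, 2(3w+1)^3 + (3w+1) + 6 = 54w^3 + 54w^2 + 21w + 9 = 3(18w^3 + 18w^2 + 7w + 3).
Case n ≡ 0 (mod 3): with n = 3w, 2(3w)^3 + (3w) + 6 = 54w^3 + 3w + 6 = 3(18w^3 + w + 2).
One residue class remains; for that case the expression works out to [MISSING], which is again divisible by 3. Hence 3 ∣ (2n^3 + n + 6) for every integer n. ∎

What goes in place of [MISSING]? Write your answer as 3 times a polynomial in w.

3(18w^3 + 36w^2 + 25w + 8)

The residues treated are {1, 0}, so the missing case is n ≡ 2 (mod 3); write n = 3w+2.
Then 2(3w+2)^3 + (3w+2) + 6 = 54w^3 + 108w^2 + 75w + 24 = 3(18w^3 + 36w^2 + 25w + 8).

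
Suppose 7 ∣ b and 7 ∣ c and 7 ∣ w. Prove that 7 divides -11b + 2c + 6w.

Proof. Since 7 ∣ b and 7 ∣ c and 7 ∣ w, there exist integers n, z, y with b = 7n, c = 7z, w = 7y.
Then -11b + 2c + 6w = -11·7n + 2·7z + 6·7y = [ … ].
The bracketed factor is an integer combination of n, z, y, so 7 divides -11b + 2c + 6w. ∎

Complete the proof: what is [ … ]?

7(-11n + 6y + 2z)

Each term has a factor of 7: -11·7n + 2·7z + 6·7y = 7·(-11n + 6y + 2z).
Since -11n + 6y + 2z is an integer, 7 ∣ (-11b + 2c + 6w).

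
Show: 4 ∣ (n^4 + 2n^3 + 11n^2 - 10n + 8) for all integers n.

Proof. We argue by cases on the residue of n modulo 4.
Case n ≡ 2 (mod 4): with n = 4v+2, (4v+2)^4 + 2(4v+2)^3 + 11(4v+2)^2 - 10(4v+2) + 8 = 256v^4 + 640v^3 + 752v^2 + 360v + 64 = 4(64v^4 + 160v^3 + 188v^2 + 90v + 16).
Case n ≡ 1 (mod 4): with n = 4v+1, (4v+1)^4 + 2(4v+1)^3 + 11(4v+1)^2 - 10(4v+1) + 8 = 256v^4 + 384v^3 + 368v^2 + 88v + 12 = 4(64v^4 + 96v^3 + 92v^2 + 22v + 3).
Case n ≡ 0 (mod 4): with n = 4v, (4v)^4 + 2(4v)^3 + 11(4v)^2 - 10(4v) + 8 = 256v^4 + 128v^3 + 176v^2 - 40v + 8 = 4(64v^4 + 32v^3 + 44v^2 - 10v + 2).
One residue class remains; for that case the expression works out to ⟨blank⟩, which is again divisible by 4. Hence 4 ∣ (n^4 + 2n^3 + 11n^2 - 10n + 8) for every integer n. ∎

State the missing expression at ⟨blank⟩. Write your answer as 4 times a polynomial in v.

Only n ≡ 3 (mod 4) is unaccounted for. Put n = 4v+3:
(4v+3)^4 + 2(4v+3)^3 + 11(4v+3)^2 - 10(4v+3) + 8 expands to 256v^4 + 896v^3 + 1328v^2 + 872v + 212,
and factoring out 4 leaves 4(64v^4 + 224v^3 + 332v^2 + 218v + 53).

4(64v^4 + 224v^3 + 332v^2 + 218v + 53)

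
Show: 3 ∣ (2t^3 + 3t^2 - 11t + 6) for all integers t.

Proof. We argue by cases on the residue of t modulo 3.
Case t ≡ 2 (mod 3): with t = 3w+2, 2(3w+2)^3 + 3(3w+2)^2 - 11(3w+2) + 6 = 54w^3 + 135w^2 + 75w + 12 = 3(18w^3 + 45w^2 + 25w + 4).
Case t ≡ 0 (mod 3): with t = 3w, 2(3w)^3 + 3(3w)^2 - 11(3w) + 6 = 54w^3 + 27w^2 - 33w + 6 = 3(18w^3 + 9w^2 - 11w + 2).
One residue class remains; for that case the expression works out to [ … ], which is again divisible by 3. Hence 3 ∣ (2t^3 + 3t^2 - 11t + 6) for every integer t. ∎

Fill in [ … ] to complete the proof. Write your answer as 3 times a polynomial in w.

3(18w^3 + 27w^2 + w)

Only t ≡ 1 (mod 3) is unaccounted for. Put t = 3w+1:
2(3w+1)^3 + 3(3w+1)^2 - 11(3w+1) + 6 expands to 54w^3 + 81w^2 + 3w,
and factoring out 3 leaves 3(18w^3 + 27w^2 + w).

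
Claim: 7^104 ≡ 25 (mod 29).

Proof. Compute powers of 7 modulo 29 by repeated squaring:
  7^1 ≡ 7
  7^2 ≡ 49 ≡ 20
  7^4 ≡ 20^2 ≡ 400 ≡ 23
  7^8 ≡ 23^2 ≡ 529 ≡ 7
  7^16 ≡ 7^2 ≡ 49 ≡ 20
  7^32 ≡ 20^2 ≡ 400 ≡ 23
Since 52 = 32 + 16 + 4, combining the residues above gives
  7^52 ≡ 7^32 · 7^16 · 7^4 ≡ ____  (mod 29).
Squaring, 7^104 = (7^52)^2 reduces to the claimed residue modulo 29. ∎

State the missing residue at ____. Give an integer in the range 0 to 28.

Multiply the listed residues: 23 · 20 · 23 = 460 → 10580.
Reducing modulo 29: 10580 = 364·29 + 24, so 7^52 ≡ 24.

24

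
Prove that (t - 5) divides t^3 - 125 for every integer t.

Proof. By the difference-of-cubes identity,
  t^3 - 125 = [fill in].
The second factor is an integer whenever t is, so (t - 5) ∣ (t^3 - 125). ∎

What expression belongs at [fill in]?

a^3 - b^3 = (a - b)(a^2 + ab + b^2). With a = t, b = 5:
t^3 - 125 = (t - 5)(t^2 + 5t + 25).

(t - 5)(t^2 + 5t + 25)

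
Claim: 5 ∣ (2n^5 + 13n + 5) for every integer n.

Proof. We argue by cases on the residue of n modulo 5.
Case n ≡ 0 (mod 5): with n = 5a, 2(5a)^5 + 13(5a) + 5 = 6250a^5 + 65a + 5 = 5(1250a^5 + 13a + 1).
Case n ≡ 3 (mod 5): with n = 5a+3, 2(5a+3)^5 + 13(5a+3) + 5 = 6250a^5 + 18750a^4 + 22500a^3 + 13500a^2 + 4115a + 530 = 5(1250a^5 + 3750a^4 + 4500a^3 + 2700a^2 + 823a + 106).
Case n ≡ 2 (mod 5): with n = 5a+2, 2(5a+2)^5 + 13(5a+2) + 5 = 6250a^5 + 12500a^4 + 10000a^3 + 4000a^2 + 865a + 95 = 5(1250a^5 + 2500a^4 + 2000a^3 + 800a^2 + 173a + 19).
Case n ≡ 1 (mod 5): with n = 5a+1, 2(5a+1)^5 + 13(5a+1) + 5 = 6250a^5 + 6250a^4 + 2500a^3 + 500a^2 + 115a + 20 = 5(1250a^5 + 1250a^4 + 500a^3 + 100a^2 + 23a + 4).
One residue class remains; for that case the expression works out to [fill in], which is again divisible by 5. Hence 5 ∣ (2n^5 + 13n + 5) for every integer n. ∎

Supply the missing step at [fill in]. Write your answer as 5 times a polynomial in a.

5(1250a^5 + 5000a^4 + 8000a^3 + 6400a^2 + 2573a + 421)

The residues treated are {0, 3, 2, 1}, so the missing case is n ≡ 4 (mod 5); write n = 5a+4.
Then 2(5a+4)^5 + 13(5a+4) + 5 = 6250a^5 + 25000a^4 + 40000a^3 + 32000a^2 + 12865a + 2105 = 5(1250a^5 + 5000a^4 + 8000a^3 + 6400a^2 + 2573a + 421).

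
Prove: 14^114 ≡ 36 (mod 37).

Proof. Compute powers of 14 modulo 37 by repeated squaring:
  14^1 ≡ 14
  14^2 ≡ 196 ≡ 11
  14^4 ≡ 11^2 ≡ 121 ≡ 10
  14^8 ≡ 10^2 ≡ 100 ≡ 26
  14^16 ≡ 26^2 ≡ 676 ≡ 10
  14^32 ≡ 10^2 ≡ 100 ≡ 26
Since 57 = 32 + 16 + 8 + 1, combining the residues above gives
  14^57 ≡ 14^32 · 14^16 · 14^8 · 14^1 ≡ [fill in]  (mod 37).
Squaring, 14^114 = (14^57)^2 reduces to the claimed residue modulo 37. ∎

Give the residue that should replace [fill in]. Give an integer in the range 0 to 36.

14^32 · 14^16 · 14^8 · 14^1 ≡ 26 · 10 · 26 · 14 = 94640.
94640 mod 37 = 31, so 14^57 ≡ 31 (mod 37).

31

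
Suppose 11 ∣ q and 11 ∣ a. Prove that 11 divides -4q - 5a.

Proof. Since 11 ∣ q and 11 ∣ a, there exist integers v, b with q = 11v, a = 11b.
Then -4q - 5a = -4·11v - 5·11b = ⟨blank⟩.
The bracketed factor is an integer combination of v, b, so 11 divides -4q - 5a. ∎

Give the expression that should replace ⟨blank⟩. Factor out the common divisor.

11(-5b - 4v)

Pull the common 11 out of every term: -4·11v - 5·11b = 11(-5b - 4v).
-5b - 4v is an integer, which exhibits the divisibility.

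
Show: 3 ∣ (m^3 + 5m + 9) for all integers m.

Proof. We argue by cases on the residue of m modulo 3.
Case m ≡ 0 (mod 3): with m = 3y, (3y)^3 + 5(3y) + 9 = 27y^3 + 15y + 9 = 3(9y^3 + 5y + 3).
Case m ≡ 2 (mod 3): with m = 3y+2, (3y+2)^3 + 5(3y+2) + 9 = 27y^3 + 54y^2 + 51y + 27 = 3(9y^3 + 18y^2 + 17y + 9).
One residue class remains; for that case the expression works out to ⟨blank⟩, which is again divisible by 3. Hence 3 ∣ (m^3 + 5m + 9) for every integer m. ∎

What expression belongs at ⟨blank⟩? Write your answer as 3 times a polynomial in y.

3(9y^3 + 9y^2 + 8y + 5)

Only m ≡ 1 (mod 3) is unaccounted for. Put m = 3y+1:
(3y+1)^3 + 5(3y+1) + 9 expands to 27y^3 + 27y^2 + 24y + 15,
and factoring out 3 leaves 3(9y^3 + 9y^2 + 8y + 5).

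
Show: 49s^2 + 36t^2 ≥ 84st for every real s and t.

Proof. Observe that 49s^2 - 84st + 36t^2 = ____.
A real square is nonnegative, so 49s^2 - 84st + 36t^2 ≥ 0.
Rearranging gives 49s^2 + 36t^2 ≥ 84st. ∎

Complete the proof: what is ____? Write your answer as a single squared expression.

(7s - 6t)^2

49s^2 - 84st + 36t^2 is a perfect-square trinomial: the outer terms are (7s)^2 and (6t)^2, and the cross term is -2·7s·6t.
So 49s^2 - 84st + 36t^2 = (7s - 6t)^2 ≥ 0.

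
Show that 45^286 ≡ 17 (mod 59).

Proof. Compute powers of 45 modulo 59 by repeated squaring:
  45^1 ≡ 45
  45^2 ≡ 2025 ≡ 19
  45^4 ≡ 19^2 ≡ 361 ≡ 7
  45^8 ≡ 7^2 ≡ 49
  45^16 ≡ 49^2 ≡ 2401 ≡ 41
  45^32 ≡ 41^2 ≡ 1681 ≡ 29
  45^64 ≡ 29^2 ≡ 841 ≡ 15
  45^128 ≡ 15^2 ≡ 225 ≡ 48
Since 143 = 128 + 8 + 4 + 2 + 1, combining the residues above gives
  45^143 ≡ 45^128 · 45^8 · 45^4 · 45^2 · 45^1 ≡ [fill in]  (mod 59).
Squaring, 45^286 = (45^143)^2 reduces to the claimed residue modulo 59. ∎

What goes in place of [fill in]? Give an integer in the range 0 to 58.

28

45^128 · 45^8 · 45^4 · 45^2 · 45^1 ≡ 48 · 49 · 7 · 19 · 45 = 14076720.
14076720 mod 59 = 28, so 45^143 ≡ 28 (mod 59).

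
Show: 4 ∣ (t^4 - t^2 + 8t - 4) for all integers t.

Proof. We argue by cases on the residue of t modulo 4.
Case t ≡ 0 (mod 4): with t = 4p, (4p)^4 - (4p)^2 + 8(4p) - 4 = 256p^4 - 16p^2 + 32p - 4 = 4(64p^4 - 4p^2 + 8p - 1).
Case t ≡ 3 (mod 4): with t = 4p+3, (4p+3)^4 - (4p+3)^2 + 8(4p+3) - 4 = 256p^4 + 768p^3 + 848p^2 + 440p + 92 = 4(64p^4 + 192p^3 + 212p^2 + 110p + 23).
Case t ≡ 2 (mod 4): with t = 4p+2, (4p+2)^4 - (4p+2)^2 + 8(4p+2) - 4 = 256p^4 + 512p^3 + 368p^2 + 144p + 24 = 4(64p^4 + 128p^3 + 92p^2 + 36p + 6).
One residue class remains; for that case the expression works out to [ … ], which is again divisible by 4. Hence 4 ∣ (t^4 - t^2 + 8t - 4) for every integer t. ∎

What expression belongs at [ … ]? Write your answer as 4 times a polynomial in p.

The residues treated are {0, 3, 2}, so the missing case is t ≡ 1 (mod 4); write t = 4p+1.
Then (4p+1)^4 - (4p+1)^2 + 8(4p+1) - 4 = 256p^4 + 256p^3 + 80p^2 + 40p + 4 = 4(64p^4 + 64p^3 + 20p^2 + 10p + 1).

4(64p^4 + 64p^3 + 20p^2 + 10p + 1)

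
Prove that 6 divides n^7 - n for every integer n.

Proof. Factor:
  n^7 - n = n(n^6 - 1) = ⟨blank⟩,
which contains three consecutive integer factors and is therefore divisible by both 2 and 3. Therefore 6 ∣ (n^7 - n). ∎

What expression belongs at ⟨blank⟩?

(n - 1)n(n + 1)(n^4 + n^2 + 1)

n^6 - 1 = (n^2 - 1)(n^4 + n^2 + 1), and n^2 - 1 = (n-1)(n+1).
So n(n^6 - 1) = (n - 1)n(n + 1)(n^4 + n^2 + 1).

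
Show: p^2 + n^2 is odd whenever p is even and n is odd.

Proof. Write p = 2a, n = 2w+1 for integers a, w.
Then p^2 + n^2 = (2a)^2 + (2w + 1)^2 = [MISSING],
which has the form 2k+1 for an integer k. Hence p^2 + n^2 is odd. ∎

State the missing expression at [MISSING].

2(2a^2 + 2w^2 + 2w) + 1

(2a)^2 + (2w + 1)^2 = 4a^2 + 4w^2 + 4w + 1
= 2(2a^2 + 2w^2 + 2w) + 1.
Since 2a^2 + 2w^2 + 2w is an integer, the sum of squares is of the form 2k+1 for an integer k.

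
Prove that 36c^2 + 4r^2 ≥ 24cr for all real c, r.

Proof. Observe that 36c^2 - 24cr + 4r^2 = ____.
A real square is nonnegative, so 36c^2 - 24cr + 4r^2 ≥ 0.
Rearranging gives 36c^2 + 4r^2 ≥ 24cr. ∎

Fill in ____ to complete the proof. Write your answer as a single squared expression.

(6c - 2r)^2

36c^2 - 24cr + 4r^2 is a perfect-square trinomial: the outer terms are (6c)^2 and (2r)^2, and the cross term is -2·6c·2r.
So 36c^2 - 24cr + 4r^2 = (6c - 2r)^2 ≥ 0.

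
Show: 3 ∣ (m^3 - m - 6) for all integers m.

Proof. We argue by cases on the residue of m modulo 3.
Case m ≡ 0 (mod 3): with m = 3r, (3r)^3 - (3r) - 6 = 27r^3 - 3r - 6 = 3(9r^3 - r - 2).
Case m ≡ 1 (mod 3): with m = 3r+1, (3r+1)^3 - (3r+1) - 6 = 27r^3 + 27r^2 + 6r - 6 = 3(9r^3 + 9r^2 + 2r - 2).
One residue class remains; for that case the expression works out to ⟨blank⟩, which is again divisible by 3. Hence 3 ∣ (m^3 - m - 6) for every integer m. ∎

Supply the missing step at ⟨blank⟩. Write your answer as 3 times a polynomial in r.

3(9r^3 + 18r^2 + 11r)

Only m ≡ 2 (mod 3) is unaccounted for. Put m = 3r+2:
(3r+2)^3 - (3r+2) - 6 expands to 27r^3 + 54r^2 + 33r,
and factoring out 3 leaves 3(9r^3 + 18r^2 + 11r).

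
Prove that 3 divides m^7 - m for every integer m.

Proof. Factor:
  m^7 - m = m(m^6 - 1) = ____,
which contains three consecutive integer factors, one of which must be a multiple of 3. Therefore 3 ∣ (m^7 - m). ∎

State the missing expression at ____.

(m - 1)m(m + 1)(m^4 + m^2 + 1)

m^6 - 1 = (m^2 - 1)(m^4 + m^2 + 1), and m^2 - 1 = (m-1)(m+1).
So m(m^6 - 1) = (m - 1)m(m + 1)(m^4 + m^2 + 1).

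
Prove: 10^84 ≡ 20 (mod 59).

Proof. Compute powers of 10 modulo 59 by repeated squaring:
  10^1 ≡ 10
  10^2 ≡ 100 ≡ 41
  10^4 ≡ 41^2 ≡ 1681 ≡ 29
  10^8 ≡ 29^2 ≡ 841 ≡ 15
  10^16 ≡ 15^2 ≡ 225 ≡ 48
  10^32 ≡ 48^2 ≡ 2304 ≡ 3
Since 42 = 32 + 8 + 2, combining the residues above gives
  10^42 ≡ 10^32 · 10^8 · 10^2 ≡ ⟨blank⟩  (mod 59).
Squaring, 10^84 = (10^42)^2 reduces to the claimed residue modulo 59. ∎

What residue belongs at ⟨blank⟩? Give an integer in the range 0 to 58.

16

Multiply the listed residues: 3 · 15 · 41 = 45 → 1845.
Reducing modulo 59: 1845 = 31·59 + 16, so 10^42 ≡ 16.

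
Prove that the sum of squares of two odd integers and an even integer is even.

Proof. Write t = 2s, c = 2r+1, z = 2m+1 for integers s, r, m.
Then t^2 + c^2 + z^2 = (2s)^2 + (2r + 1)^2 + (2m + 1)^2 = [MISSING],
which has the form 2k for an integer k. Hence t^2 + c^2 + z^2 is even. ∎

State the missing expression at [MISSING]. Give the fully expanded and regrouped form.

2(2m^2 + 2m + 2r^2 + 2r + 2s^2 + 1)

Expanding: (2s)^2 + (2r + 1)^2 + (2m + 1)^2 = 4m^2 + 4m + 4r^2 + 4r + 4s^2 + 2.
Every term is even; pulling out the factor of 2 gives 2(2m^2 + 2m + 2r^2 + 2r + 2s^2 + 1).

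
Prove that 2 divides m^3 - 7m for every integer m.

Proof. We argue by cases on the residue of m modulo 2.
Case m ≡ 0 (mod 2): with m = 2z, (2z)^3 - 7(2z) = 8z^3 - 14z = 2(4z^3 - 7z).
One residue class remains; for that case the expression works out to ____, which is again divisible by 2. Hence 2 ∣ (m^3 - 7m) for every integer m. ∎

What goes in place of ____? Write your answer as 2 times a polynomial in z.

2(4z^3 + 6z^2 - 4z - 3)

Only m ≡ 1 (mod 2) is unaccounted for. Put m = 2z+1:
(2z+1)^3 - 7(2z+1) expands to 8z^3 + 12z^2 - 8z - 6,
and factoring out 2 leaves 2(4z^3 + 6z^2 - 4z - 3).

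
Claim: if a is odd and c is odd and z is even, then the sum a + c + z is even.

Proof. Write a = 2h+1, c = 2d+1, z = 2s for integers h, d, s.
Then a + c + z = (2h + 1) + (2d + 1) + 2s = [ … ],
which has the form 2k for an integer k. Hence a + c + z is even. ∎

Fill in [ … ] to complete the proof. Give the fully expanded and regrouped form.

2(d + h + s + 1)

Expanding: (2h + 1) + (2d + 1) + 2s = 2d + 2h + 2s + 2.
Every term is even; pulling out the factor of 2 gives 2(d + h + s + 1).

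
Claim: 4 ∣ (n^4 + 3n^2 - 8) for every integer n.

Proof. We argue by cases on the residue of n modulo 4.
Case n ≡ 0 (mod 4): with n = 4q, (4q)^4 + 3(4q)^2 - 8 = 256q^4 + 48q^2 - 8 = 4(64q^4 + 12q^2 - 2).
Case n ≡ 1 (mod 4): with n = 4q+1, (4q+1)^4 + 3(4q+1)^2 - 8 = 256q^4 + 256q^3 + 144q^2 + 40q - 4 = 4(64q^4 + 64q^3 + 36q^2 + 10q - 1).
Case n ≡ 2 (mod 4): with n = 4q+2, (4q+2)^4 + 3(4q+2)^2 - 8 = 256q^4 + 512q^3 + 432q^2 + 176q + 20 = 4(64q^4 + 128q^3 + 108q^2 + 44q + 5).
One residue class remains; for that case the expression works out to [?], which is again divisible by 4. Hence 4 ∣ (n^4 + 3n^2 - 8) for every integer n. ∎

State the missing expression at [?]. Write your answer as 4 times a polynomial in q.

4(64q^4 + 192q^3 + 228q^2 + 126q + 25)

Only n ≡ 3 (mod 4) is unaccounted for. Put n = 4q+3:
(4q+3)^4 + 3(4q+3)^2 - 8 expands to 256q^4 + 768q^3 + 912q^2 + 504q + 100,
and factoring out 4 leaves 4(64q^4 + 192q^3 + 228q^2 + 126q + 25).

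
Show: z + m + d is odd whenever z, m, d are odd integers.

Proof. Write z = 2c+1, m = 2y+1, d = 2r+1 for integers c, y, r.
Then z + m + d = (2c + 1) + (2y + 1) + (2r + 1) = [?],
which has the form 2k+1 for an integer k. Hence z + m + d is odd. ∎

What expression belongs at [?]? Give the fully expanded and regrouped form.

2(c + r + y + 1) + 1

(2c + 1) + (2y + 1) + (2r + 1) = 2c + 2r + 2y + 3
= 2(c + r + y + 1) + 1.
Since c + r + y + 1 is an integer, the sum is of the form 2k+1 for an integer k.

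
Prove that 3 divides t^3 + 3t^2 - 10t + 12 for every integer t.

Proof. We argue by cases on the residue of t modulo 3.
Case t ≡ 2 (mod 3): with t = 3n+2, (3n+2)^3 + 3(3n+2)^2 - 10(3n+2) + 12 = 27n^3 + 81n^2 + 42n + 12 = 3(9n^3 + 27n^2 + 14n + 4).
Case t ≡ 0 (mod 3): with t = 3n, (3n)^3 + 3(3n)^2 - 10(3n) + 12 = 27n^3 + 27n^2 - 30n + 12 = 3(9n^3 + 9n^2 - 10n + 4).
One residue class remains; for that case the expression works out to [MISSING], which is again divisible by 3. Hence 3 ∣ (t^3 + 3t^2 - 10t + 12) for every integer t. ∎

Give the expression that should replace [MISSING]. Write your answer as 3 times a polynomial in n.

The residues treated are {2, 0}, so the missing case is t ≡ 1 (mod 3); write t = 3n+1.
Then (3n+1)^3 + 3(3n+1)^2 - 10(3n+1) + 12 = 27n^3 + 54n^2 - 3n + 6 = 3(9n^3 + 18n^2 - n + 2).

3(9n^3 + 18n^2 - n + 2)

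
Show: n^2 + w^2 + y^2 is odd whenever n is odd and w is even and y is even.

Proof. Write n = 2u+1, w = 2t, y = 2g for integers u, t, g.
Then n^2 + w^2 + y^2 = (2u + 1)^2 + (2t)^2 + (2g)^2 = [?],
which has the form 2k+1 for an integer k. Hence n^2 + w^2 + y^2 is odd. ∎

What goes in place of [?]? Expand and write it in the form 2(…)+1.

2(2g^2 + 2t^2 + 2u^2 + 2u) + 1

(2u + 1)^2 + (2t)^2 + (2g)^2 = 4g^2 + 4t^2 + 4u^2 + 4u + 1
= 2(2g^2 + 2t^2 + 2u^2 + 2u) + 1.
Since 2g^2 + 2t^2 + 2u^2 + 2u is an integer, the sum of squares is of the form 2k+1 for an integer k.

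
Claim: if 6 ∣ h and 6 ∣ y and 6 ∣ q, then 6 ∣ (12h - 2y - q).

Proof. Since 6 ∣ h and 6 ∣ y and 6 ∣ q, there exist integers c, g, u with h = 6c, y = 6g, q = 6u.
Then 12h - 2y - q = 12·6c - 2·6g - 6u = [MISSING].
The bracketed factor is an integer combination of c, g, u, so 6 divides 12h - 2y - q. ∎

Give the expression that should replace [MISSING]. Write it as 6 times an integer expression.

Each term has a factor of 6: 12·6c - 2·6g - 6u = 6·(12c - 2g - u).
Since 12c - 2g - u is an integer, 6 ∣ (12h - 2y - q).

6(12c - 2g - u)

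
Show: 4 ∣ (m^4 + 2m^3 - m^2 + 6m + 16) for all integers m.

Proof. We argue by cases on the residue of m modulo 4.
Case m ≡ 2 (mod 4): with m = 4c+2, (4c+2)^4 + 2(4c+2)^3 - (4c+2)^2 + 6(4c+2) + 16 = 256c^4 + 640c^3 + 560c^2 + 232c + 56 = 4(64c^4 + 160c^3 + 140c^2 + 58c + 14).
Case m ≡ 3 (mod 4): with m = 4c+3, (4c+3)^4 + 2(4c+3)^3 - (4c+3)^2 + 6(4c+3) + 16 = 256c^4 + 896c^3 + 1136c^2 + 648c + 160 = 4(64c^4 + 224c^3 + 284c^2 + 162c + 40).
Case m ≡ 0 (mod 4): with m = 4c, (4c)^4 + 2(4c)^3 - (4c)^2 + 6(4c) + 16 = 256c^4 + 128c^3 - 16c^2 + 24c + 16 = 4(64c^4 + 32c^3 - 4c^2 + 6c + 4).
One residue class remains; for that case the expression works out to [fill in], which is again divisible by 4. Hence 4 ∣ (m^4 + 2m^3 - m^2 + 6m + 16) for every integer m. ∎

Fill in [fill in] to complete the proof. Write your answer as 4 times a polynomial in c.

4(64c^4 + 96c^3 + 44c^2 + 14c + 6)

Only m ≡ 1 (mod 4) is unaccounted for. Put m = 4c+1:
(4c+1)^4 + 2(4c+1)^3 - (4c+1)^2 + 6(4c+1) + 16 expands to 256c^4 + 384c^3 + 176c^2 + 56c + 24,
and factoring out 4 leaves 4(64c^4 + 96c^3 + 44c^2 + 14c + 6).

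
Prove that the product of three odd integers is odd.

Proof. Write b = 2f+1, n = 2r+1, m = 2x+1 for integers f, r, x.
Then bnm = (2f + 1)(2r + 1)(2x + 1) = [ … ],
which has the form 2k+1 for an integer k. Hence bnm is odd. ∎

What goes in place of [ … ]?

2(4frx + 2fr + 2fx + f + 2rx + r + x) + 1

(2f + 1)(2r + 1)(2x + 1) = 8frx + 4fr + 4fx + 2f + 4rx + 2r + 2x + 1
= 2(4frx + 2fr + 2fx + f + 2rx + r + x) + 1.
Since 4frx + 2fr + 2fx + f + 2rx + r + x is an integer, the product is of the form 2k+1 for an integer k.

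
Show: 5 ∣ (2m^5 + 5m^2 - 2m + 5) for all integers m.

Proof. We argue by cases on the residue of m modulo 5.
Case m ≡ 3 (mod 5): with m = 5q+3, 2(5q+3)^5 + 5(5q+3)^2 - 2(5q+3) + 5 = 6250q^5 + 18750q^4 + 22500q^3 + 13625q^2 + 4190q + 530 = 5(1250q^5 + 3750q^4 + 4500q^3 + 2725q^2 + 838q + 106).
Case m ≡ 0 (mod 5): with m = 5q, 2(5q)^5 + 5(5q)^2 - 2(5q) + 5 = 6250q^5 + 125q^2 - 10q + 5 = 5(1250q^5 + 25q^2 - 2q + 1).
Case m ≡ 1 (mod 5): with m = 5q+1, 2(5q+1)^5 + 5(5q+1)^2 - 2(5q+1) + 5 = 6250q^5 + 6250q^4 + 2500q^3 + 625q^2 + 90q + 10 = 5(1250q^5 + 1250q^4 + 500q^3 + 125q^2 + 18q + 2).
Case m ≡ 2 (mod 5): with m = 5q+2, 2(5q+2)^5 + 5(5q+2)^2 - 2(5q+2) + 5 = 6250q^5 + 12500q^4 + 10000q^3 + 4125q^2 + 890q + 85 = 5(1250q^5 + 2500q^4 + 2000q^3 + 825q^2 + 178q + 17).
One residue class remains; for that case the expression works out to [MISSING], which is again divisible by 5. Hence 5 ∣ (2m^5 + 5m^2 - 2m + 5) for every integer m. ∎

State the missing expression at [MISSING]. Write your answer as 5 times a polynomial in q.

The residues treated are {3, 0, 1, 2}, so the missing case is m ≡ 4 (mod 5); write m = 5q+4.
Then 2(5q+4)^5 + 5(5q+4)^2 - 2(5q+4) + 5 = 6250q^5 + 25000q^4 + 40000q^3 + 32125q^2 + 12990q + 2125 = 5(1250q^5 + 5000q^4 + 8000q^3 + 6425q^2 + 2598q + 425).

5(1250q^5 + 5000q^4 + 8000q^3 + 6425q^2 + 2598q + 425)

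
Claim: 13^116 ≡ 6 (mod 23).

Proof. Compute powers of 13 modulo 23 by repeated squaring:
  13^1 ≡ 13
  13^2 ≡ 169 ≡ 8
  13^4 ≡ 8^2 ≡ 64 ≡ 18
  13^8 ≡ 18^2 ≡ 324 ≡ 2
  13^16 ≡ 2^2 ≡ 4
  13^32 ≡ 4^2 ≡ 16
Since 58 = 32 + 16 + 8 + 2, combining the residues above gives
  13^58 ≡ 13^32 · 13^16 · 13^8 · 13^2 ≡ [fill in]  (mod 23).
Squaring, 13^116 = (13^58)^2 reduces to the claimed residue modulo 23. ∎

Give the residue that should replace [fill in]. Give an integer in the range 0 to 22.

12

Multiply the listed residues: 16 · 4 · 2 · 8 = 64 → 128 → 1024.
Reducing modulo 23: 1024 = 44·23 + 12, so 13^58 ≡ 12.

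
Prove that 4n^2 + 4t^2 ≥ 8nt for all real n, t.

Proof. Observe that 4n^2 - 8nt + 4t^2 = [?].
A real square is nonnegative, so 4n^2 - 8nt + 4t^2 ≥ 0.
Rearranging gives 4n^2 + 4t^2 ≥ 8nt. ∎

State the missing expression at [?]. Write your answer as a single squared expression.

4n^2 - 8nt + 4t^2 is a perfect-square trinomial: the outer terms are (2n)^2 and (2t)^2, and the cross term is -2·2n·2t.
So 4n^2 - 8nt + 4t^2 = (2n - 2t)^2 ≥ 0.

(2n - 2t)^2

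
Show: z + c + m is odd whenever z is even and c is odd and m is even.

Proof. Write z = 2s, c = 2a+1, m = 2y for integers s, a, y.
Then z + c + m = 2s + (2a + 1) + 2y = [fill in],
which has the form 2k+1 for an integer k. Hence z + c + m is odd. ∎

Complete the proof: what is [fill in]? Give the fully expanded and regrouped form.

2s + (2a + 1) + 2y = 2a + 2s + 2y + 1
= 2(a + s + y) + 1.
Since a + s + y is an integer, the sum is of the form 2k+1 for an integer k.

2(a + s + y) + 1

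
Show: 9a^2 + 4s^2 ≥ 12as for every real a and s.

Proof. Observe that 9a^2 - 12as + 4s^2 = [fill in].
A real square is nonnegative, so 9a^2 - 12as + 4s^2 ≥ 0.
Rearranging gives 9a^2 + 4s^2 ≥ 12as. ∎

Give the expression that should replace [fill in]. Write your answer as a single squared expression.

(3a - 2s)^2

The leading and trailing coefficients are 3^2 and 2^2, and 12 = 2·3·2, so the trinomial is (3a - 2s)^2.
Hence 9a^2 - 12as + 4s^2 ≥ 0.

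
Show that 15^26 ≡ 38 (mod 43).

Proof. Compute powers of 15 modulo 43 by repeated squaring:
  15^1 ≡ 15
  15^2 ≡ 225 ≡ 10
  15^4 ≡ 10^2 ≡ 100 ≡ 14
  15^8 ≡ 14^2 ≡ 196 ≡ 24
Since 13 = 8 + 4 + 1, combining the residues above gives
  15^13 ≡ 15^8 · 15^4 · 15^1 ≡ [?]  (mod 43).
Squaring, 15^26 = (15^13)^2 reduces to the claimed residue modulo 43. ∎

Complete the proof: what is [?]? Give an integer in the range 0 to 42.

Multiply the listed residues: 24 · 14 · 15 = 336 → 5040.
Reducing modulo 43: 5040 = 117·43 + 9, so 15^13 ≡ 9.

9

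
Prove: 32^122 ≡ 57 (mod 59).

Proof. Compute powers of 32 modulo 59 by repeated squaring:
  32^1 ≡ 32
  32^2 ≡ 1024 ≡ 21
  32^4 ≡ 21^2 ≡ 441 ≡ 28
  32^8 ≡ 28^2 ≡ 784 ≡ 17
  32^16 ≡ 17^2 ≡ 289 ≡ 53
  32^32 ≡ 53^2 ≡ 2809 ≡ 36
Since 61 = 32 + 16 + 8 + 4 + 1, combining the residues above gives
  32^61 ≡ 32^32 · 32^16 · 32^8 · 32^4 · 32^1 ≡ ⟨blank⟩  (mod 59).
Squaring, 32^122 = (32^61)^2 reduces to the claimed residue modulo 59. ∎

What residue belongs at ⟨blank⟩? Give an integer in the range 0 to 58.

23

32^32 · 32^16 · 32^8 · 32^4 · 32^1 ≡ 36 · 53 · 17 · 28 · 32 = 29062656.
29062656 mod 59 = 23, so 32^61 ≡ 23 (mod 59).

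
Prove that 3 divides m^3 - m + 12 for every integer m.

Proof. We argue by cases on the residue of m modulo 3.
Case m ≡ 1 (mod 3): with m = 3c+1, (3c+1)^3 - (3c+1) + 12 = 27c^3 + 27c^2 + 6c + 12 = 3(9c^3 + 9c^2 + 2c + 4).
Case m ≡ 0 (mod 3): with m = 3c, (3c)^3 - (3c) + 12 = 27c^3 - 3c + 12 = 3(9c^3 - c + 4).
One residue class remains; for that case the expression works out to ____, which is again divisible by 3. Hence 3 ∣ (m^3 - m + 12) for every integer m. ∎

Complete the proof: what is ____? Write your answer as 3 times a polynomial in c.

Only m ≡ 2 (mod 3) is unaccounted for. Put m = 3c+2:
(3c+2)^3 - (3c+2) + 12 expands to 27c^3 + 54c^2 + 33c + 18,
and factoring out 3 leaves 3(9c^3 + 18c^2 + 11c + 6).

3(9c^3 + 18c^2 + 11c + 6)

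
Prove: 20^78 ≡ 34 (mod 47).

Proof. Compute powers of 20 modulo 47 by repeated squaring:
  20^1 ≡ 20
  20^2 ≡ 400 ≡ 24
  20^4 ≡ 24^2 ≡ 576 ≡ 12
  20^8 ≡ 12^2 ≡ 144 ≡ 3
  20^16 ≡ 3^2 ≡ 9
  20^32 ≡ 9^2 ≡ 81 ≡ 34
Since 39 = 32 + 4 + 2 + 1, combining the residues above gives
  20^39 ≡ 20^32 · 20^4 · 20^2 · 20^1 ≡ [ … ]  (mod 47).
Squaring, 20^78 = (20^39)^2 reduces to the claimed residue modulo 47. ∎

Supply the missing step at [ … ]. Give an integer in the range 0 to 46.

38

Multiply the listed residues: 34 · 12 · 24 · 20 = 408 → 9792 → 195840.
Reducing modulo 47: 195840 = 4166·47 + 38, so 20^39 ≡ 38.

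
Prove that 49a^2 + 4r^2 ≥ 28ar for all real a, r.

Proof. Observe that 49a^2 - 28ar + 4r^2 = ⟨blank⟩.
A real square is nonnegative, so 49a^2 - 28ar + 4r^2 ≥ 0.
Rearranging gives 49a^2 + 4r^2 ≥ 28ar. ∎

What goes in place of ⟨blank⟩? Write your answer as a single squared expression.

(7a - 2r)^2

The leading and trailing coefficients are 7^2 and 2^2, and 28 = 2·7·2, so the trinomial is (7a - 2r)^2.
Hence 49a^2 - 28ar + 4r^2 ≥ 0.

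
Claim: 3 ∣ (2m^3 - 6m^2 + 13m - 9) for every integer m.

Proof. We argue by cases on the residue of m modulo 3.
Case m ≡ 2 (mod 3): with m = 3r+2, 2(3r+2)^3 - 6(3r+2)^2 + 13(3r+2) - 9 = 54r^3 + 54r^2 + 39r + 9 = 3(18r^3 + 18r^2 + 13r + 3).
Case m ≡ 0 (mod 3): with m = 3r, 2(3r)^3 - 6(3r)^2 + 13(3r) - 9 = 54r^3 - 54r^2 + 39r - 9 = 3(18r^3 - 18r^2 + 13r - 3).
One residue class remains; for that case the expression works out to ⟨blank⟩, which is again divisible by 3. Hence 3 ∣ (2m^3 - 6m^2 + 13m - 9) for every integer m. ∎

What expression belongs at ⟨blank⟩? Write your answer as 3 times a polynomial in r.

Only m ≡ 1 (mod 3) is unaccounted for. Put m = 3r+1:
2(3r+1)^3 - 6(3r+1)^2 + 13(3r+1) - 9 expands to 54r^3 + 21r,
and factoring out 3 leaves 3(18r^3 + 7r).

3(18r^3 + 7r)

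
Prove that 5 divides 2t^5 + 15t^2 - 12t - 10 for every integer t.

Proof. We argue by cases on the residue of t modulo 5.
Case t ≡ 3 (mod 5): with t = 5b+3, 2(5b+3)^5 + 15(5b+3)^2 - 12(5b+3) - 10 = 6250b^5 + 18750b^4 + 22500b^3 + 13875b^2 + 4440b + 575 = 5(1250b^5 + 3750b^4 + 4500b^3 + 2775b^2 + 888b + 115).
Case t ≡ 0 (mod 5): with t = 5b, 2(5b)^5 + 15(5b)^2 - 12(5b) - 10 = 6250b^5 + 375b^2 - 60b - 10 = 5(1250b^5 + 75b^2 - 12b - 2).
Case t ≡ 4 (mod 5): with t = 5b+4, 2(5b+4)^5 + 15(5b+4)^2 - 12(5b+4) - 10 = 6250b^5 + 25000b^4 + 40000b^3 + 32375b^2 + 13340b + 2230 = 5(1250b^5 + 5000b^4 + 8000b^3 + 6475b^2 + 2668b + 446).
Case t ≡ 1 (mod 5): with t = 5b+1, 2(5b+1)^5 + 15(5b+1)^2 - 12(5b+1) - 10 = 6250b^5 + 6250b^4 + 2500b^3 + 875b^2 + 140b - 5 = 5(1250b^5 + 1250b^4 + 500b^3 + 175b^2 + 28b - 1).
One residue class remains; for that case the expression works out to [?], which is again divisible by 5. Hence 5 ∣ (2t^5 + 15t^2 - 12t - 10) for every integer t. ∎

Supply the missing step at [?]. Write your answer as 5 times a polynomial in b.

Only t ≡ 2 (mod 5) is unaccounted for. Put t = 5b+2:
2(5b+2)^5 + 15(5b+2)^2 - 12(5b+2) - 10 expands to 6250b^5 + 12500b^4 + 10000b^3 + 4375b^2 + 1040b + 90,
and factoring out 5 leaves 5(1250b^5 + 2500b^4 + 2000b^3 + 875b^2 + 208b + 18).

5(1250b^5 + 2500b^4 + 2000b^3 + 875b^2 + 208b + 18)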